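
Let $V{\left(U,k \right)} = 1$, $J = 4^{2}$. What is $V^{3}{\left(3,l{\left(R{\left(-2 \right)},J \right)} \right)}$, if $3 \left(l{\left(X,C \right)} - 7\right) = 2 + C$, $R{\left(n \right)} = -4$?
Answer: $1$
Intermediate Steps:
$J = 16$
$l{\left(X,C \right)} = \frac{23}{3} + \frac{C}{3}$ ($l{\left(X,C \right)} = 7 + \frac{2 + C}{3} = 7 + \left(\frac{2}{3} + \frac{C}{3}\right) = \frac{23}{3} + \frac{C}{3}$)
$V^{3}{\left(3,l{\left(R{\left(-2 \right)},J \right)} \right)} = 1^{3} = 1$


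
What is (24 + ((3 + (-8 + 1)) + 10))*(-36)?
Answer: -1080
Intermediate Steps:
(24 + ((3 + (-8 + 1)) + 10))*(-36) = (24 + ((3 - 7) + 10))*(-36) = (24 + (-4 + 10))*(-36) = (24 + 6)*(-36) = 30*(-36) = -1080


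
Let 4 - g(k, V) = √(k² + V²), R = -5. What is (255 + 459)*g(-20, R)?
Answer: 2856 - 3570*√17 ≈ -11863.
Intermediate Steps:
g(k, V) = 4 - √(V² + k²) (g(k, V) = 4 - √(k² + V²) = 4 - √(V² + k²))
(255 + 459)*g(-20, R) = (255 + 459)*(4 - √((-5)² + (-20)²)) = 714*(4 - √(25 + 400)) = 714*(4 - √425) = 714*(4 - 5*√17) = 2856 - 3570*√17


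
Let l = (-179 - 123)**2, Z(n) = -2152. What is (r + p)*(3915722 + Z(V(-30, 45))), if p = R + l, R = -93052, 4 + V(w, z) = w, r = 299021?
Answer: 1163007337610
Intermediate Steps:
V(w, z) = -4 + w
l = 91204 (l = (-302)**2 = 91204)
p = -1848 (p = -93052 + 91204 = -1848)
(r + p)*(3915722 + Z(V(-30, 45))) = (299021 - 1848)*(3915722 - 2152) = 297173*3913570 = 1163007337610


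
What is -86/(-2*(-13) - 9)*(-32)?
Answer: 2752/17 ≈ 161.88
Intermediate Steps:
-86/(-2*(-13) - 9)*(-32) = -86/(26 - 9)*(-32) = -86/17*(-32) = 2752/17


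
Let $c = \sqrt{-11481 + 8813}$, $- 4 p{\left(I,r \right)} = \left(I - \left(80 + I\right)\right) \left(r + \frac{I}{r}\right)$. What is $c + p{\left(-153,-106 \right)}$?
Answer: $- \frac{110830}{53} + 2 i \sqrt{667} \approx -2091.1 + 51.653 i$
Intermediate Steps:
$p{\left(I,r \right)} = 20 r + \frac{20 I}{r}$ ($p{\left(I,r \right)} = - \frac{\left(I - \left(80 + I\right)\right) \left(r + \frac{I}{r}\right)}{4} = - \frac{\left(-80\right) \left(r + \frac{I}{r}\right)}{4} = - \frac{- 80 r - \frac{80 I}{r}}{4} = 20 r + \frac{20 I}{r}$)
$c = 2 i \sqrt{667}$ ($c = \sqrt{-2668} = 2 i \sqrt{667} \approx 51.653 i$)
$c + p{\left(-153,-106 \right)} = 2 i \sqrt{667} + \left(20 \left(-106\right) + 20 \left(-153\right) \frac{1}{-106}\right) = 2 i \sqrt{667} - \left(2120 + 3060 \left(- \frac{1}{106}\right)\right) = 2 i \sqrt{667} + \left(-2120 + \frac{1530}{53}\right) = 2 i \sqrt{667} - \frac{110830}{53} = - \frac{110830}{53} + 2 i \sqrt{667}$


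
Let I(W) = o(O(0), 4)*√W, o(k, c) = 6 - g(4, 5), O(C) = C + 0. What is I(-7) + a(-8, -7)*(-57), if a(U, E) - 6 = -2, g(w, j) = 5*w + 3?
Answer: -228 - 17*I*√7 ≈ -228.0 - 44.978*I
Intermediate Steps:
g(w, j) = 3 + 5*w
O(C) = C
a(U, E) = 4 (a(U, E) = 6 - 2 = 4)
o(k, c) = -17 (o(k, c) = 6 - (3 + 5*4) = 6 - (3 + 20) = 6 - 1*23 = 6 - 23 = -17)
I(W) = -17*√W
I(-7) + a(-8, -7)*(-57) = -17*I*√7 + 4*(-57) = -17*I*√7 - 228 = -228 - 17*I*√7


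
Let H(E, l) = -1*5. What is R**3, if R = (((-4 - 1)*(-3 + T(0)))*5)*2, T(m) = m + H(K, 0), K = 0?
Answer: 64000000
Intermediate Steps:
H(E, l) = -5
T(m) = -5 + m (T(m) = m - 5 = -5 + m)
R = 400 (R = (((-4 - 1)*(-3 + (-5 + 0)))*5)*2 = (-5*(-3 - 5)*5)*2 = (-5*(-8)*5)*2 = (40*5)*2 = 200*2 = 400)
R**3 = 400**3 = 64000000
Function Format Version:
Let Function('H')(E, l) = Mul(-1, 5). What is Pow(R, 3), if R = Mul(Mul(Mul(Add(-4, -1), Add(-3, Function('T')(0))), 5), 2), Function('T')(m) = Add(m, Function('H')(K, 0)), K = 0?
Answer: 64000000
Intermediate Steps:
Function('H')(E, l) = -5
Function('T')(m) = Add(-5, m) (Function('T')(m) = Add(m, -5) = Add(-5, m))
R = 400 (R = Mul(Mul(Mul(Add(-4, -1), Add(-3, Add(-5, 0))), 5), 2) = Mul(Mul(Mul(-5, Add(-3, -5)), 5), 2) = Mul(Mul(Mul(-5, -8), 5), 2) = Mul(Mul(40, 5), 2) = Mul(200, 2) = 400)
Pow(R, 3) = Pow(400, 3) = 64000000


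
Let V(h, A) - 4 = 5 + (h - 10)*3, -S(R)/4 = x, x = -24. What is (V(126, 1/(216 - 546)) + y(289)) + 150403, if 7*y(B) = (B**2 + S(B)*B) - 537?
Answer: 1166048/7 ≈ 1.6658e+5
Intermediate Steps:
S(R) = 96 (S(R) = -4*(-24) = 96)
V(h, A) = -21 + 3*h (V(h, A) = 4 + (5 + (h - 10)*3) = 4 + (5 + (-10 + h)*3) = 4 + (5 + (-30 + 3*h)) = 4 + (-25 + 3*h) = -21 + 3*h)
y(B) = -537/7 + B**2/7 + 96*B/7 (y(B) = ((B**2 + 96*B) - 537)/7 = (-537 + B**2 + 96*B)/7 = -537/7 + B**2/7 + 96*B/7)
(V(126, 1/(216 - 546)) + y(289)) + 150403 = ((-21 + 3*126) + (-537/7 + (1/7)*289**2 + (96/7)*289)) + 150403 = ((-21 + 378) + (-537/7 + (1/7)*83521 + 27744/7)) + 150403 = (357 + (-537/7 + 83521/7 + 27744/7)) + 150403 = (357 + 110728/7) + 150403 = 113227/7 + 150403 = 1166048/7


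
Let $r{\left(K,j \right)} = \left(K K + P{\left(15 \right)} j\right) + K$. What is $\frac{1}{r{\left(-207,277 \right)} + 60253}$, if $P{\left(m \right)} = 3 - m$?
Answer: $\frac{1}{99571} \approx 1.0043 \cdot 10^{-5}$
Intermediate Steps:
$r{\left(K,j \right)} = K + K^{2} - 12 j$ ($r{\left(K,j \right)} = \left(K K + \left(3 - 15\right) j\right) + K = \left(K^{2} + \left(3 - 15\right) j\right) + K = \left(K^{2} - 12 j\right) + K = K + K^{2} - 12 j$)
$\frac{1}{r{\left(-207,277 \right)} + 60253} = \frac{1}{\left(-207 + \left(-207\right)^{2} - 3324\right) + 60253} = \frac{1}{\left(-207 + 42849 - 3324\right) + 60253} = \frac{1}{39318 + 60253} = \frac{1}{99571}$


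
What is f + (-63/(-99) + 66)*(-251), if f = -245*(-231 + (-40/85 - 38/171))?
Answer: 67385656/1683 ≈ 40039.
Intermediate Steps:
f = 8685005/153 (f = -245*(-231 + (-40*1/85 - 38*1/171)) = -245*(-231 + (-8/17 - 2/9)) = -245*(-231 - 106/153) = -245*(-35449/153) = 8685005/153 ≈ 56765.)
f + (-63/(-99) + 66)*(-251) = 8685005/153 + (-63/(-99) + 66)*(-251) = 8685005/153 + (-63*(-1/99) + 66)*(-251) = 8685005/153 + (7/11 + 66)*(-251) = 8685005/153 + (733/11)*(-251) = 8685005/153 - 183983/11 = 67385656/1683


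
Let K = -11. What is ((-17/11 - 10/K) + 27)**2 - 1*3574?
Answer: -348354/121 ≈ -2879.0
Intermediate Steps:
((-17/11 - 10/K) + 27)**2 - 1*3574 = ((-17/11 - 10/(-11)) + 27)**2 - 1*3574 = ((-17*1/11 - 10*(-1/11)) + 27)**2 - 3574 = ((-17/11 + 10/11) + 27)**2 - 3574 = (-7/11 + 27)**2 - 3574 = (290/11)**2 - 3574 = 84100/121 - 3574 = -348354/121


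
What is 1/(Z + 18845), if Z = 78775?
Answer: 1/97620 ≈ 1.0244e-5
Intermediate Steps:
1/(Z + 18845) = 1/(78775 + 18845) = 1/97620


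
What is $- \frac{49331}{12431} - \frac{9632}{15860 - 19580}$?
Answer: $- \frac{257161}{186465} \approx -1.3791$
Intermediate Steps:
$- \frac{49331}{12431} - \frac{9632}{15860 - 19580} = \left(-49331\right) \frac{1}{12431} - \frac{9632}{15860 - 19580} = - \frac{49331}{12431} - \frac{9632}{-3720} = - \frac{49331}{12431} - - \frac{1204}{465} = - \frac{49331}{12431} + \frac{1204}{465} = - \frac{257161}{186465}$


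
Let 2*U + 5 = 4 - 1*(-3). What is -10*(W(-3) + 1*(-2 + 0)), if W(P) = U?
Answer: 10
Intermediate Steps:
U = 1 (U = -5/2 + (4 - 1*(-3))/2 = -5/2 + (4 + 3)/2 = -5/2 + (½)*7 = -5/2 + 7/2 = 1)
W(P) = 1
-10*(W(-3) + 1*(-2 + 0)) = -10*(1 + 1*(-2 + 0)) = -10*(1 + 1*(-2)) = -10*(1 - 2) = -10*(-1) = 10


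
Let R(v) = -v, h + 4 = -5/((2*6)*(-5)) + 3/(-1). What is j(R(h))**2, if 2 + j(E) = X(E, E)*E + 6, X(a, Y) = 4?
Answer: 9025/9 ≈ 1002.8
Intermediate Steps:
h = -83/12 (h = -4 + (-5/((2*6)*(-5)) + 3/(-1)) = -4 + (-5/(12*(-5)) + 3*(-1)) = -4 + (-5/(-60) - 3) = -4 + (-5*(-1/60) - 3) = -4 + (1/12 - 3) = -4 - 35/12 = -83/12 ≈ -6.9167)
j(E) = 4 + 4*E (j(E) = -2 + (4*E + 6) = -2 + (6 + 4*E) = 4 + 4*E)
j(R(h))**2 = (4 + 4*(-1*(-83/12)))**2 = (4 + 4*(83/12))**2 = (4 + 83/3)**2 = (95/3)**2 = 9025/9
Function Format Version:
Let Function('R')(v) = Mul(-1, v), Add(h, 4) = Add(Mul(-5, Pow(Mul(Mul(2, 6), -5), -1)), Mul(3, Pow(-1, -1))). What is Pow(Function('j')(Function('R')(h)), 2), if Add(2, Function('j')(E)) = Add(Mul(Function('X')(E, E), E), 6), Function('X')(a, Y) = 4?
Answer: Rational(9025, 9) ≈ 1002.8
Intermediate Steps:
h = Rational(-83, 12) (h = Add(-4, Add(Mul(-5, Pow(Mul(Mul(2, 6), -5), -1)), Mul(3, Pow(-1, -1)))) = Add(-4, Add(Mul(-5, Pow(Mul(12, -5), -1)), Mul(3, -1))) = Add(-4, Add(Mul(-5, Pow(-60, -1)), -3)) = Add(-4, Add(Mul(-5, Rational(-1, 60)), -3)) = Add(-4, Add(Rational(1, 12), -3)) = Add(-4, Rational(-35, 12)) = Rational(-83, 12) ≈ -6.9167)
Function('j')(E) = Add(4, Mul(4, E)) (Function('j')(E) = Add(-2, Add(Mul(4, E), 6)) = Add(-2, Add(6, Mul(4, E))) = Add(4, Mul(4, E)))
Pow(Function('j')(Function('R')(h)), 2) = Pow(Add(4, Mul(4, Mul(-1, Rational(-83, 12)))), 2) = Pow(Add(4, Mul(4, Rational(83, 12))), 2) = Pow(Add(4, Rational(83, 3)), 2) = Pow(Rational(95, 3), 2) = Rational(9025, 9)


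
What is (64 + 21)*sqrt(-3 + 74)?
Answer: 85*sqrt(71) ≈ 716.22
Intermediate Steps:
(64 + 21)*sqrt(-3 + 74) = 85*sqrt(71)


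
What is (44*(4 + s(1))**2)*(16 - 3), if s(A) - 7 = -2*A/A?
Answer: 46332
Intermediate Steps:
s(A) = 5 (s(A) = 7 - 2*A/A = 7 - 2*1 = 7 - 2 = 5)
(44*(4 + s(1))**2)*(16 - 3) = (44*(4 + 5)**2)*(16 - 3) = (44*9**2)*13 = (44*81)*13 = 3564*13 = 46332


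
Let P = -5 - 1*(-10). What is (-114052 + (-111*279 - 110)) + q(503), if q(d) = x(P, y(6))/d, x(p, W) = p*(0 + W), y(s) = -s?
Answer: -73000923/503 ≈ -1.4513e+5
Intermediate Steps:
P = 5 (P = -5 + 10 = 5)
x(p, W) = W*p (x(p, W) = p*W = W*p)
q(d) = -30/d (q(d) = (-1*6*5)/d = (-6*5)/d = -30/d)
(-114052 + (-111*279 - 110)) + q(503) = (-114052 + (-111*279 - 110)) - 30/503 = (-114052 + (-30969 - 110)) - 30*1/503 = (-114052 - 31079) - 30/503 = -145131 - 30/503 = -73000923/503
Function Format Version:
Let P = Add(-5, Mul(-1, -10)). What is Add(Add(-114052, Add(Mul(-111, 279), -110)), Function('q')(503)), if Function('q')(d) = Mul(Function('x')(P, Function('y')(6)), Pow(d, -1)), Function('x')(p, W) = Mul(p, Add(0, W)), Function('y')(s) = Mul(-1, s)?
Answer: Rational(-73000923, 503) ≈ -1.4513e+5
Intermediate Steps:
P = 5 (P = Add(-5, 10) = 5)
Function('x')(p, W) = Mul(W, p) (Function('x')(p, W) = Mul(p, W) = Mul(W, p))
Function('q')(d) = Mul(-30, Pow(d, -1)) (Function('q')(d) = Mul(Mul(Mul(-1, 6), 5), Pow(d, -1)) = Mul(Mul(-6, 5), Pow(d, -1)) = Mul(-30, Pow(d, -1)))
Add(Add(-114052, Add(Mul(-111, 279), -110)), Function('q')(503)) = Add(Add(-114052, Add(Mul(-111, 279), -110)), Mul(-30, Pow(503, -1))) = Add(Add(-114052, Add(-30969, -110)), Mul(-30, Rational(1, 503))) = Add(Add(-114052, -31079), Rational(-30, 503)) = Add(-145131, Rational(-30, 503)) = Rational(-73000923, 503)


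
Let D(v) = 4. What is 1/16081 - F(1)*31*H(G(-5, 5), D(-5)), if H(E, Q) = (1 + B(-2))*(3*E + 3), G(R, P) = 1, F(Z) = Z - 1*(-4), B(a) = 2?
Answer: -44865989/16081 ≈ -2790.0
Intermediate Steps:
F(Z) = 4 + Z (F(Z) = Z + 4 = 4 + Z)
H(E, Q) = 9 + 9*E (H(E, Q) = (1 + 2)*(3*E + 3) = 3*(3 + 3*E) = 9 + 9*E)
1/16081 - F(1)*31*H(G(-5, 5), D(-5)) = 1/16081 - (4 + 1)*31*(9 + 9*1) = 1/16081 - 5*31*(9 + 9) = 1/16081 - 155*18 = 1/16081 - 1*2790 = 1/16081 - 2790 = -44865989/16081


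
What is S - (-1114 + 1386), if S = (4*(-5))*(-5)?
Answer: -172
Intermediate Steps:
S = 100 (S = -20*(-5) = 100)
S - (-1114 + 1386) = 100 - (-1114 + 1386) = 100 - 1*272 = 100 - 272 = -172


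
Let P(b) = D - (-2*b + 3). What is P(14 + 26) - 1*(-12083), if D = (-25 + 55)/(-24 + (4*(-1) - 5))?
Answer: 133750/11 ≈ 12159.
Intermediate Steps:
D = -10/11 (D = 30/(-24 + (-4 - 5)) = 30/(-24 - 9) = 30/(-33) = 30*(-1/33) = -10/11 ≈ -0.90909)
P(b) = -43/11 + 2*b (P(b) = -10/11 - (-2*b + 3) = -10/11 - (3 - 2*b) = -10/11 + (-3 + 2*b) = -43/11 + 2*b)
P(14 + 26) - 1*(-12083) = (-43/11 + 2*(14 + 26)) - 1*(-12083) = (-43/11 + 2*40) + 12083 = (-43/11 + 80) + 12083 = 837/11 + 12083 = 133750/11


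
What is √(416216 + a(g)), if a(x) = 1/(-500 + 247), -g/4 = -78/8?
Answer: √26641569691/253 ≈ 645.15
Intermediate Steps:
g = 39 (g = -4*(-78)/8 = -(-78)/2 = -4*(-39/4) = 39)
a(x) = -1/253 (a(x) = 1/(-253) = -1/253)
√(416216 + a(g)) = √(416216 - 1/253) = √(105302647/253) = √26641569691/253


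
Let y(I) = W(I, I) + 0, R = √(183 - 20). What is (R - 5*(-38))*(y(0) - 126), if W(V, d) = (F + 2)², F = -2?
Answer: -23940 - 126*√163 ≈ -25549.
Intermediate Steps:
W(V, d) = 0 (W(V, d) = (-2 + 2)² = 0² = 0)
R = √163 ≈ 12.767
y(I) = 0 (y(I) = 0 + 0 = 0)
(R - 5*(-38))*(y(0) - 126) = (√163 - 5*(-38))*(0 - 126) = (√163 + 190)*(-126) = (190 + √163)*(-126) = -23940 - 126*√163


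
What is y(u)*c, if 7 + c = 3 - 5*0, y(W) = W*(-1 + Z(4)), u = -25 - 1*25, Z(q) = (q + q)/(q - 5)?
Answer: -1800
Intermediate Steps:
Z(q) = 2*q/(-5 + q) (Z(q) = (2*q)/(-5 + q) = 2*q/(-5 + q))
u = -50 (u = -25 - 25 = -50)
y(W) = -9*W (y(W) = W*(-1 + 2*4/(-5 + 4)) = W*(-1 + 2*4/(-1)) = W*(-1 + 2*4*(-1)) = W*(-1 - 8) = W*(-9) = -9*W)
c = -4 (c = -7 + (3 - 5*0) = -7 + (3 + 0) = -7 + 3 = -4)
y(u)*c = -9*(-50)*(-4) = 450*(-4) = -1800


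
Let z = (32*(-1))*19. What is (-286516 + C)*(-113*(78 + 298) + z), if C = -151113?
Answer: 18860059384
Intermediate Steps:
z = -608 (z = -32*19 = -608)
(-286516 + C)*(-113*(78 + 298) + z) = (-286516 - 151113)*(-113*(78 + 298) - 608) = -437629*(-113*376 - 608) = -437629*(-42488 - 608) = -437629*(-43096) = 18860059384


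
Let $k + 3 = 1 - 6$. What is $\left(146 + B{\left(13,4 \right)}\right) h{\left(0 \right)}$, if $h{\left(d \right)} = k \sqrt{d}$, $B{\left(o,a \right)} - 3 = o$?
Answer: $0$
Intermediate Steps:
$B{\left(o,a \right)} = 3 + o$
$k = -8$ ($k = -3 + \left(1 - 6\right) = -3 - 5 = -8$)
$h{\left(d \right)} = - 8 \sqrt{d}$
$\left(146 + B{\left(13,4 \right)}\right) h{\left(0 \right)} = \left(146 + \left(3 + 13\right)\right) \left(- 8 \sqrt{0}\right) = \left(146 + 16\right) \left(\left(-8\right) 0\right) = 162 \cdot 0 = 0$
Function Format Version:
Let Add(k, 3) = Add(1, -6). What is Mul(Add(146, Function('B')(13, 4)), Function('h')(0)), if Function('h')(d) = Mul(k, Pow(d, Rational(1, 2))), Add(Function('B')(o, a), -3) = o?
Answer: 0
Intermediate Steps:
Function('B')(o, a) = Add(3, o)
k = -8 (k = Add(-3, Add(1, -6)) = Add(-3, -5) = -8)
Function('h')(d) = Mul(-8, Pow(d, Rational(1, 2)))
Mul(Add(146, Function('B')(13, 4)), Function('h')(0)) = Mul(Add(146, Add(3, 13)), Mul(-8, Pow(0, Rational(1, 2)))) = Mul(Add(146, 16), Mul(-8, 0)) = Mul(162, 0) = 0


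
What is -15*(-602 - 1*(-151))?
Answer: 6765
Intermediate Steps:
-15*(-602 - 1*(-151)) = -15*(-602 + 151) = -15*(-451) = 6765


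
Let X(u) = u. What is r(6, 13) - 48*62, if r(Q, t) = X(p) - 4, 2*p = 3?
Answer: -5957/2 ≈ -2978.5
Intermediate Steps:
p = 3/2 (p = (1/2)*3 = 3/2 ≈ 1.5000)
r(Q, t) = -5/2 (r(Q, t) = 3/2 - 4 = -5/2)
r(6, 13) - 48*62 = -5/2 - 48*62 = -5/2 - 2976 = -5957/2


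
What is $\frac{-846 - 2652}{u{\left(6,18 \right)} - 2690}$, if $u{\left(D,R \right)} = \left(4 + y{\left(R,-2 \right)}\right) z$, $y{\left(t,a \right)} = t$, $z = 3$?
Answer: $\frac{1749}{1312} \approx 1.3331$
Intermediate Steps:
$u{\left(D,R \right)} = 12 + 3 R$ ($u{\left(D,R \right)} = \left(4 + R\right) 3 = 12 + 3 R$)
$\frac{-846 - 2652}{u{\left(6,18 \right)} - 2690} = \frac{-846 - 2652}{\left(12 + 3 \cdot 18\right) - 2690} = - \frac{3498}{\left(12 + 54\right) - 2690} = - \frac{3498}{66 - 2690} = - \frac{3498}{-2624} = \left(-3498\right) \left(- \frac{1}{2624}\right) = \frac{1749}{1312}$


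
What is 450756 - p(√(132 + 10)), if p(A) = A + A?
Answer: 450756 - 2*√142 ≈ 4.5073e+5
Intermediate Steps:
p(A) = 2*A
450756 - p(√(132 + 10)) = 450756 - 2*√(132 + 10) = 450756 - 2*√142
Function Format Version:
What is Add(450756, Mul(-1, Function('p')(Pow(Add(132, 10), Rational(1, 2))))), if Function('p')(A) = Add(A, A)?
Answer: Add(450756, Mul(-2, Pow(142, Rational(1, 2)))) ≈ 4.5073e+5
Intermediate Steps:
Function('p')(A) = Mul(2, A)
Add(450756, Mul(-1, Function('p')(Pow(Add(132, 10), Rational(1, 2))))) = Add(450756, Mul(-1, Mul(2, Pow(Add(132, 10), Rational(1, 2))))) = Add(450756, Mul(-1, Mul(2, Pow(142, Rational(1, 2))))) = Add(450756, Mul(-2, Pow(142, Rational(1, 2))))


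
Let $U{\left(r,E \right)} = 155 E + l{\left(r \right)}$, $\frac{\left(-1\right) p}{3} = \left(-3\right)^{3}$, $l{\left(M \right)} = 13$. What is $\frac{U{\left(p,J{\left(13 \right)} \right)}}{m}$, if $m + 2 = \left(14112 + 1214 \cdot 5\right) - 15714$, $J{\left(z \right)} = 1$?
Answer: $\frac{12}{319} \approx 0.037618$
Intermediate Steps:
$p = 81$ ($p = - 3 \left(-3\right)^{3} = \left(-3\right) \left(-27\right) = 81$)
$U{\left(r,E \right)} = 13 + 155 E$ ($U{\left(r,E \right)} = 155 E + 13 = 13 + 155 E$)
$m = 4466$ ($m = -2 + \left(\left(14112 + 1214 \cdot 5\right) - 15714\right) = -2 + \left(\left(14112 + 6070\right) - 15714\right) = -2 + \left(20182 - 15714\right) = -2 + 4468 = 4466$)
$\frac{U{\left(p,J{\left(13 \right)} \right)}}{m} = \frac{13 + 155 \cdot 1}{4466} = \left(13 + 155\right) \frac{1}{4466} = 168 \cdot \frac{1}{4466} = \frac{12}{319}$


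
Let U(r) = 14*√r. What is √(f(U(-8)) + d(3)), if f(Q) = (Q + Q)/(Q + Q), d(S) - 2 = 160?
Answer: √163 ≈ 12.767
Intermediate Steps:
d(S) = 162 (d(S) = 2 + 160 = 162)
f(Q) = 1 (f(Q) = (2*Q)/((2*Q)) = (2*Q)*(1/(2*Q)) = 1)
√(f(U(-8)) + d(3)) = √(1 + 162) = √163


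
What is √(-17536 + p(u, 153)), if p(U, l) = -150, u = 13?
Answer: I*√17686 ≈ 132.99*I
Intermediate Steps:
√(-17536 + p(u, 153)) = √(-17536 - 150) = √(-17686) = I*√17686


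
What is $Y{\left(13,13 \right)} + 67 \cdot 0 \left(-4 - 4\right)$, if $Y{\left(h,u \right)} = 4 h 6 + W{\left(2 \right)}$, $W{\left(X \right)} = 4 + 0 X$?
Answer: $316$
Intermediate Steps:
$W{\left(X \right)} = 4$ ($W{\left(X \right)} = 4 + 0 = 4$)
$Y{\left(h,u \right)} = 4 + 24 h$ ($Y{\left(h,u \right)} = 4 h 6 + 4 = 24 h + 4 = 4 + 24 h$)
$Y{\left(13,13 \right)} + 67 \cdot 0 \left(-4 - 4\right) = \left(4 + 24 \cdot 13\right) + 67 \cdot 0 \left(-4 - 4\right) = \left(4 + 312\right) + 67 \cdot 0 \left(-8\right) = 316 + 67 \cdot 0 = 316 + 0 = 316$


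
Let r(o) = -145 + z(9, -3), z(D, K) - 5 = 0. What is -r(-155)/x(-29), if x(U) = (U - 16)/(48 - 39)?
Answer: -28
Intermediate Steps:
z(D, K) = 5 (z(D, K) = 5 + 0 = 5)
x(U) = -16/9 + U/9 (x(U) = (-16 + U)/9 = (-16 + U)*(⅑) = -16/9 + U/9)
r(o) = -140 (r(o) = -145 + 5 = -140)
-r(-155)/x(-29) = -(-140)/(-16/9 + (⅑)*(-29)) = -(-140)/(-16/9 - 29/9) = -(-140)/(-5) = -(-140)*(-1)/5 = -1*28 = -28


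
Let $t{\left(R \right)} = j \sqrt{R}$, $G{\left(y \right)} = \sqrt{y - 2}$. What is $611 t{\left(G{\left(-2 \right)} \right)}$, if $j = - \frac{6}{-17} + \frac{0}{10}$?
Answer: $\frac{3666}{17} + \frac{3666 i}{17} \approx 215.65 + 215.65 i$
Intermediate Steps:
$j = \frac{6}{17}$ ($j = \left(-6\right) \left(- \frac{1}{17}\right) + 0 \cdot \frac{1}{10} = \frac{6}{17} + 0 = \frac{6}{17} \approx 0.35294$)
$G{\left(y \right)} = \sqrt{-2 + y}$
$t{\left(R \right)} = \frac{6 \sqrt{R}}{17}$
$611 t{\left(G{\left(-2 \right)} \right)} = 611 \frac{6 \sqrt{\sqrt{-2 - 2}}}{17} = 611 \frac{6 \sqrt{\sqrt{-4}}}{17} = 611 \frac{6 \sqrt{2 i}}{17} = 611 \frac{6 \left(1 + i\right)}{17} = 611 \left(\frac{6}{17} + \frac{6 i}{17}\right) = \frac{3666}{17} + \frac{3666 i}{17}$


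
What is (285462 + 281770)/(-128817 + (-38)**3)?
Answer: -567232/183689 ≈ -3.0880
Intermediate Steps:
(285462 + 281770)/(-128817 + (-38)**3) = 567232/(-128817 - 54872) = 567232/(-183689) = 567232*(-1/183689) = -567232/183689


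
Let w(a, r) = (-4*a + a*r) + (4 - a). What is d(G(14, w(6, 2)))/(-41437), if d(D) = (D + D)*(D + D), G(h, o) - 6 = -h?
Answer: -256/41437 ≈ -0.0061781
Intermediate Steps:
w(a, r) = 4 - 5*a + a*r
G(h, o) = 6 - h
d(D) = 4*D**2 (d(D) = (2*D)*(2*D) = 4*D**2)
d(G(14, w(6, 2)))/(-41437) = (4*(6 - 1*14)**2)/(-41437) = (4*(6 - 14)**2)*(-1/41437) = (4*(-8)**2)*(-1/41437) = (4*64)*(-1/41437) = 256*(-1/41437) = -256/41437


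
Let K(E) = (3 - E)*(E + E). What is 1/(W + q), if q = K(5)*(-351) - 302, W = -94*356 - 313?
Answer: -1/27059 ≈ -3.6956e-5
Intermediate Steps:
W = -33777 (W = -33464 - 313 = -33777)
K(E) = 2*E*(3 - E) (K(E) = (3 - E)*(2*E) = 2*E*(3 - E))
q = 6718 (q = (2*5*(3 - 1*5))*(-351) - 302 = (2*5*(3 - 5))*(-351) - 302 = (2*5*(-2))*(-351) - 302 = -20*(-351) - 302 = 7020 - 302 = 6718)
1/(W + q) = 1/(-33777 + 6718) = 1/(-27059) = -1/27059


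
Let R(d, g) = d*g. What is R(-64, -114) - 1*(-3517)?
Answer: 10813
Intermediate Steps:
R(-64, -114) - 1*(-3517) = -64*(-114) - 1*(-3517) = 7296 + 3517 = 10813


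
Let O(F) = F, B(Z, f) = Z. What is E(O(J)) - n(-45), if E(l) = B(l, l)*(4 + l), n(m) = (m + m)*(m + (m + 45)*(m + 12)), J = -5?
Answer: -4045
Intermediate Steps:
n(m) = 2*m*(m + (12 + m)*(45 + m)) (n(m) = (2*m)*(m + (45 + m)*(12 + m)) = (2*m)*(m + (12 + m)*(45 + m)) = 2*m*(m + (12 + m)*(45 + m)))
E(l) = l*(4 + l)
E(O(J)) - n(-45) = -5*(4 - 5) - 2*(-45)*(540 + (-45)**2 + 58*(-45)) = -5*(-1) - 2*(-45)*(540 + 2025 - 2610) = 5 - 2*(-45)*(-45) = 5 - 1*4050 = 5 - 4050 = -4045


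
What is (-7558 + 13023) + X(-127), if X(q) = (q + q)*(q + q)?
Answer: 69981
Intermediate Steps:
X(q) = 4*q² (X(q) = (2*q)*(2*q) = 4*q²)
(-7558 + 13023) + X(-127) = (-7558 + 13023) + 4*(-127)² = 5465 + 4*16129 = 5465 + 64516 = 69981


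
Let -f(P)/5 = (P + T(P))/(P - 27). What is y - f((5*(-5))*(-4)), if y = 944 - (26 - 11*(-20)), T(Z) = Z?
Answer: 51954/73 ≈ 711.70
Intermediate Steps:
f(P) = -10*P/(-27 + P) (f(P) = -5*(P + P)/(P - 27) = -5*2*P/(-27 + P) = -10*P/(-27 + P))
y = 698 (y = 944 - (26 + 220) = 944 - 1*246 = 944 - 246 = 698)
y - f((5*(-5))*(-4)) = 698 - (-10)*(5*(-5))*(-4)/(-27 + (5*(-5))*(-4)) = 698 - (-10)*(-25*(-4))/(-27 - 25*(-4)) = 698 - (-10)*100/(-27 + 100) = 698 - (-10)*100/73 = 698 - 1*(-1000/73) = 698 + 1000/73 = 51954/73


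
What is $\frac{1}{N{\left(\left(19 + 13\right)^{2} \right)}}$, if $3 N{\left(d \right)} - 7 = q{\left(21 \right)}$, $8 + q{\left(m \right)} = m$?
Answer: $\frac{3}{20} \approx 0.15$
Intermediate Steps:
$q{\left(m \right)} = -8 + m$
$N{\left(d \right)} = \frac{20}{3}$ ($N{\left(d \right)} = \frac{7}{3} + \frac{-8 + 21}{3} = \frac{7}{3} + \frac{1}{3} \cdot 13 = \frac{7}{3} + \frac{13}{3} = \frac{20}{3}$)
$\frac{1}{N{\left(\left(19 + 13\right)^{2} \right)}} = \frac{1}{\frac{20}{3}} = \frac{3}{20}$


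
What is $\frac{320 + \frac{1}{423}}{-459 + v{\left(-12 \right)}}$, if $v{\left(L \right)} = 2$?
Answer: $- \frac{135361}{193311} \approx -0.70022$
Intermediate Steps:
$\frac{320 + \frac{1}{423}}{-459 + v{\left(-12 \right)}} = \frac{320 + \frac{1}{423}}{-459 + 2} = \frac{320 + \frac{1}{423}}{-457} = \frac{135361}{423} \left(- \frac{1}{457}\right) = - \frac{135361}{193311}$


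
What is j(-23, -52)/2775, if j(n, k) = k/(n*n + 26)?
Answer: -52/1540125 ≈ -3.3763e-5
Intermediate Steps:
j(n, k) = k/(26 + n**2) (j(n, k) = k/(n**2 + 26) = k/(26 + n**2))
j(-23, -52)/2775 = -52/(26 + (-23)**2)/2775 = -52/(26 + 529)*(1/2775) = -52/555*(1/2775) = -52*1/555*(1/2775) = -52/555*1/2775 = -52/1540125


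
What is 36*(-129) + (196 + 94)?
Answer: -4354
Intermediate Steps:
36*(-129) + (196 + 94) = -4644 + 290 = -4354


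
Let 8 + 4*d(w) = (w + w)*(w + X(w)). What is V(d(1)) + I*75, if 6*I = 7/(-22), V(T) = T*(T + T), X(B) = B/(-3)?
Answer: 625/396 ≈ 1.5783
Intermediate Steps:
X(B) = -B/3 (X(B) = B*(-⅓) = -B/3)
d(w) = -2 + w²/3 (d(w) = -2 + ((w + w)*(w - w/3))/4 = -2 + ((2*w)*(2*w/3))/4 = -2 + (4*w²/3)/4 = -2 + w²/3)
V(T) = 2*T² (V(T) = T*(2*T) = 2*T²)
I = -7/132 (I = (7/(-22))/6 = (7*(-1/22))/6 = (⅙)*(-7/22) = -7/132 ≈ -0.053030)
V(d(1)) + I*75 = 2*(-2 + (⅓)*1²)² - 7/132*75 = 2*(-2 + (⅓)*1)² - 175/44 = 2*(-2 + ⅓)² - 175/44 = 2*(-5/3)² - 175/44 = 2*(25/9) - 175/44 = 50/9 - 175/44 = 625/396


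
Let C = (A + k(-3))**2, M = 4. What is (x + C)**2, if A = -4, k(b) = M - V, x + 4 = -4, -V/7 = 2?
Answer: 35344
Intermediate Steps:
V = -14 (V = -7*2 = -14)
x = -8 (x = -4 - 4 = -8)
k(b) = 18 (k(b) = 4 - 1*(-14) = 4 + 14 = 18)
C = 196 (C = (-4 + 18)**2 = 14**2 = 196)
(x + C)**2 = (-8 + 196)**2 = 188**2 = 35344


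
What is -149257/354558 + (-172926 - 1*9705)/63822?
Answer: -6189930196/1885716723 ≈ -3.2825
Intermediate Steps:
-149257/354558 + (-172926 - 1*9705)/63822 = -149257*1/354558 + (-172926 - 9705)*(1/63822) = -149257/354558 - 182631*1/63822 = -149257/354558 - 60877/21274 = -6189930196/1885716723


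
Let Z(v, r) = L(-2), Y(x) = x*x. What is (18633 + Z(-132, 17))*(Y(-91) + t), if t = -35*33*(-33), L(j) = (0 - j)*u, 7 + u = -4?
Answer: 863475956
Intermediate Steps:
Y(x) = x²
u = -11 (u = -7 - 4 = -11)
L(j) = 11*j (L(j) = (0 - j)*(-11) = -j*(-11) = 11*j)
t = 38115 (t = -1155*(-33) = 38115)
Z(v, r) = -22 (Z(v, r) = 11*(-2) = -22)
(18633 + Z(-132, 17))*(Y(-91) + t) = (18633 - 22)*((-91)² + 38115) = 18611*(8281 + 38115) = 18611*46396 = 863475956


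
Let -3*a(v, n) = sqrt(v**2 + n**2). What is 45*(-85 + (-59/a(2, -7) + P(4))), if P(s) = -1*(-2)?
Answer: -3735 + 7965*sqrt(53)/53 ≈ -2640.9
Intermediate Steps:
P(s) = 2
a(v, n) = -sqrt(n**2 + v**2)/3 (a(v, n) = -sqrt(v**2 + n**2)/3 = -sqrt(n**2 + v**2)/3)
45*(-85 + (-59/a(2, -7) + P(4))) = 45*(-85 + (-59*(-3/sqrt((-7)**2 + 2**2)) + 2)) = 45*(-85 + (-59*(-3/sqrt(49 + 4)) + 2)) = 45*(-85 + (-59*(-3*sqrt(53)/53) + 2)) = 45*(-85 + (-(-177)*sqrt(53)/53 + 2)) = 45*(-85 + (177*sqrt(53)/53 + 2)) = 45*(-85 + (2 + 177*sqrt(53)/53)) = 45*(-83 + 177*sqrt(53)/53) = -3735 + 7965*sqrt(53)/53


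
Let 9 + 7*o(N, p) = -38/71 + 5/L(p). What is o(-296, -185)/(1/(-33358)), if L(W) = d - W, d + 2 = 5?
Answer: 2116915359/46718 ≈ 45313.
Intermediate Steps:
d = 3 (d = -2 + 5 = 3)
L(W) = 3 - W
o(N, p) = -677/497 + 5/(7*(3 - p)) (o(N, p) = -9/7 + (-38/71 + 5/(3 - p))/7 = -9/7 + (-38/497 + 5/(7*(3 - p))) = -677/497 + 5/(7*(3 - p)))
o(-296, -185)/(1/(-33358)) = ((1676 - 677*(-185))/(497*(-3 - 185)))/(1/(-33358)) = ((1/497)*(1676 + 125245)/(-188))/(-1/33358) = ((1/497)*(-1/188)*126921)*(-33358) = -126921/93436*(-33358) = 2116915359/46718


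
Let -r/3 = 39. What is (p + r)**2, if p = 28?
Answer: 7921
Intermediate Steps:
r = -117 (r = -3*39 = -117)
(p + r)**2 = (28 - 117)**2 = (-89)**2 = 7921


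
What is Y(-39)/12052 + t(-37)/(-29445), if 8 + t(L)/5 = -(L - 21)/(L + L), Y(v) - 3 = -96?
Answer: -1257473/202003572 ≈ -0.0062250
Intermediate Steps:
Y(v) = -93 (Y(v) = 3 - 96 = -93)
t(L) = -40 - 5*(-21 + L)/(2*L) (t(L) = -40 + 5*(-(L - 21)/(L + L)) = -40 + 5*(-(-21 + L)/(2*L)) = -40 - 5*(-21 + L)/(2*L))
Y(-39)/12052 + t(-37)/(-29445) = -93/12052 + ((5/2)*(21 - 17*(-37))/(-37))/(-29445) = -93*1/12052 + ((5/2)*(-1/37)*(21 + 629))*(-1/29445) = -93/12052 + ((5/2)*(-1/37)*650)*(-1/29445) = -93/12052 - 1625/37*(-1/29445) = -93/12052 + 25/16761 = -1257473/202003572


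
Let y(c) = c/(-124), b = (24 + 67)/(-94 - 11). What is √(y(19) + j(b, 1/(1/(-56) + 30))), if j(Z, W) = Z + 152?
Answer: √130582695/930 ≈ 12.287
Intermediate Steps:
b = -13/15 (b = 91/(-105) = 91*(-1/105) = -13/15 ≈ -0.86667)
y(c) = -c/124 (y(c) = c*(-1/124) = -c/124)
j(Z, W) = 152 + Z
√(y(19) + j(b, 1/(1/(-56) + 30))) = √(-1/124*19 + (152 - 13/15)) = √(-19/124 + 2267/15) = √(280823/1860) = √130582695/930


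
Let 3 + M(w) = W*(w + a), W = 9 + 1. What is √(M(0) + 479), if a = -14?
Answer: 4*√21 ≈ 18.330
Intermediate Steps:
W = 10
M(w) = -143 + 10*w (M(w) = -3 + 10*(w - 14) = -3 + 10*(-14 + w) = -3 + (-140 + 10*w) = -143 + 10*w)
√(M(0) + 479) = √((-143 + 10*0) + 479) = √((-143 + 0) + 479) = √(-143 + 479) = √336 = 4*√21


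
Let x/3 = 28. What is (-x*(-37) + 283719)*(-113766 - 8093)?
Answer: -34952451393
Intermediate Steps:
x = 84 (x = 3*28 = 84)
(-x*(-37) + 283719)*(-113766 - 8093) = (-1*84*(-37) + 283719)*(-113766 - 8093) = (-84*(-37) + 283719)*(-121859) = (3108 + 283719)*(-121859) = 286827*(-121859) = -34952451393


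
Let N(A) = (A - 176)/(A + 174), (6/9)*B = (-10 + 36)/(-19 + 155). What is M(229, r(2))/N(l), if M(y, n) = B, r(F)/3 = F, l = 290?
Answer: 377/323 ≈ 1.1672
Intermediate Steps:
B = 39/136 (B = 3*((-10 + 36)/(-19 + 155))/2 = 3*(26/136)/2 = 3*(26*(1/136))/2 = (3/2)*(13/68) = 39/136 ≈ 0.28676)
r(F) = 3*F
M(y, n) = 39/136
N(A) = (-176 + A)/(174 + A)
M(229, r(2))/N(l) = 39/(136*(((-176 + 290)/(174 + 290)))) = 39/(136*((114/464))) = 39/(136*(((1/464)*114))) = 39/(136*(57/232)) = (39/136)*(232/57) = 377/323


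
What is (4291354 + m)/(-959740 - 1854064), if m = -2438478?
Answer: -463219/703451 ≈ -0.65849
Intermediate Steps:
(4291354 + m)/(-959740 - 1854064) = (4291354 - 2438478)/(-959740 - 1854064) = 1852876/(-2813804) = 1852876*(-1/2813804) = -463219/703451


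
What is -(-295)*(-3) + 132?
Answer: -753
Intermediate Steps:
-(-295)*(-3) + 132 = -59*15 + 132 = -885 + 132 = -753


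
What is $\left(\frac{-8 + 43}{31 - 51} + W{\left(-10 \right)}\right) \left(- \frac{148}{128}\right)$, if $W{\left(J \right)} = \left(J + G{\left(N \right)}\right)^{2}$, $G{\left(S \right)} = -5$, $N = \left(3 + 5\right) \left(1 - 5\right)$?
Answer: $- \frac{33041}{128} \approx -258.13$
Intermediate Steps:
$N = -32$ ($N = 8 \left(-4\right) = -32$)
$W{\left(J \right)} = \left(-5 + J\right)^{2}$ ($W{\left(J \right)} = \left(J - 5\right)^{2} = \left(-5 + J\right)^{2}$)
$\left(\frac{-8 + 43}{31 - 51} + W{\left(-10 \right)}\right) \left(- \frac{148}{128}\right) = \left(\frac{-8 + 43}{31 - 51} + \left(-5 - 10\right)^{2}\right) \left(- \frac{148}{128}\right) = \left(\frac{35}{-20} + \left(-15\right)^{2}\right) \left(\left(-148\right) \frac{1}{128}\right) = \left(35 \left(- \frac{1}{20}\right) + 225\right) \left(- \frac{37}{32}\right) = \left(- \frac{7}{4} + 225\right) \left(- \frac{37}{32}\right) = \frac{893}{4} \left(- \frac{37}{32}\right) = - \frac{33041}{128}$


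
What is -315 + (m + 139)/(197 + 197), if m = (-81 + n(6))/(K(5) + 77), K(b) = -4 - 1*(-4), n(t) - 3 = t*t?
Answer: -1363687/4334 ≈ -314.65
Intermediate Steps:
n(t) = 3 + t**2 (n(t) = 3 + t*t = 3 + t**2)
K(b) = 0 (K(b) = -4 + 4 = 0)
m = -6/11 (m = (-81 + (3 + 6**2))/(0 + 77) = (-81 + (3 + 36))/77 = (-81 + 39)*(1/77) = -42*1/77 = -6/11 ≈ -0.54545)
-315 + (m + 139)/(197 + 197) = -315 + (-6/11 + 139)/(197 + 197) = -315 + (1523/11)/394 = -315 + (1523/11)*(1/394) = -315 + 1523/4334 = -1363687/4334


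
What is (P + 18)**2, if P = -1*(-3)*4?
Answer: 900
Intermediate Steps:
P = 12 (P = 3*4 = 12)
(P + 18)**2 = (12 + 18)**2 = 30**2 = 900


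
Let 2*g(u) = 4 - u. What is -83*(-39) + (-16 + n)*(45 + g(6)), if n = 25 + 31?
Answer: 4997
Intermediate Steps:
n = 56
g(u) = 2 - u/2 (g(u) = (4 - u)/2 = 2 - u/2)
-83*(-39) + (-16 + n)*(45 + g(6)) = -83*(-39) + (-16 + 56)*(45 + (2 - 1/2*6)) = 3237 + 40*(45 + (2 - 3)) = 3237 + 40*(45 - 1) = 3237 + 40*44 = 3237 + 1760 = 4997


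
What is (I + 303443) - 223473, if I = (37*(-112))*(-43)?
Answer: 258162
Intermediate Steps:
I = 178192 (I = -4144*(-43) = 178192)
(I + 303443) - 223473 = (178192 + 303443) - 223473 = 481635 - 223473 = 258162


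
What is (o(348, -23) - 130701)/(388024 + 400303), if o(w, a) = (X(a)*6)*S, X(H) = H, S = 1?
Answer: -130839/788327 ≈ -0.16597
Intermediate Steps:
o(w, a) = 6*a (o(w, a) = (a*6)*1 = (6*a)*1 = 6*a)
(o(348, -23) - 130701)/(388024 + 400303) = (6*(-23) - 130701)/(388024 + 400303) = (-138 - 130701)/788327 = -130839*1/788327 = -130839/788327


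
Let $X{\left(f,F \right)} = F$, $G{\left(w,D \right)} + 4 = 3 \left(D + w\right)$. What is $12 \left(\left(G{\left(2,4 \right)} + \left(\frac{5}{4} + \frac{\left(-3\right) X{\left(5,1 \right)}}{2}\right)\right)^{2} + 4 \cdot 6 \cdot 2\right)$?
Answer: $\frac{11379}{4} \approx 2844.8$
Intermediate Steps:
$G{\left(w,D \right)} = -4 + 3 D + 3 w$ ($G{\left(w,D \right)} = -4 + 3 \left(D + w\right) = -4 + \left(3 D + 3 w\right) = -4 + 3 D + 3 w$)
$12 \left(\left(G{\left(2,4 \right)} + \left(\frac{5}{4} + \frac{\left(-3\right) X{\left(5,1 \right)}}{2}\right)\right)^{2} + 4 \cdot 6 \cdot 2\right) = 12 \left(\left(\left(-4 + 3 \cdot 4 + 3 \cdot 2\right) + \left(\frac{5}{4} + \frac{\left(-3\right) 1}{2}\right)\right)^{2} + 4 \cdot 6 \cdot 2\right) = 12 \left(\left(\left(-4 + 12 + 6\right) + \left(5 \cdot \frac{1}{4} - \frac{3}{2}\right)\right)^{2} + 24 \cdot 2\right) = 12 \left(\left(14 + \left(\frac{5}{4} - \frac{3}{2}\right)\right)^{2} + 48\right) = 12 \left(\left(14 - \frac{1}{4}\right)^{2} + 48\right) = 12 \left(\left(\frac{55}{4}\right)^{2} + 48\right) = 12 \left(\frac{3025}{16} + 48\right) = 12 \cdot \frac{3793}{16} = \frac{11379}{4}$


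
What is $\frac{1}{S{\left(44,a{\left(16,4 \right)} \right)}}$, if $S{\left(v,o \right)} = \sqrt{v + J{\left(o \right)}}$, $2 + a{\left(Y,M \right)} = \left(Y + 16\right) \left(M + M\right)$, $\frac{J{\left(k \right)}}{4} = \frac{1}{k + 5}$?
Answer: $\frac{\sqrt{29526}}{1140} \approx 0.15073$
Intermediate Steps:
$J{\left(k \right)} = \frac{4}{5 + k}$ ($J{\left(k \right)} = \frac{4}{k + 5} = \frac{4}{5 + k}$)
$a{\left(Y,M \right)} = -2 + 2 M \left(16 + Y\right)$ ($a{\left(Y,M \right)} = -2 + \left(Y + 16\right) \left(M + M\right) = -2 + \left(16 + Y\right) 2 M = -2 + 2 M \left(16 + Y\right)$)
$S{\left(v,o \right)} = \sqrt{v + \frac{4}{5 + o}}$
$\frac{1}{S{\left(44,a{\left(16,4 \right)} \right)}} = \frac{1}{\sqrt{\frac{4 + 44 \left(5 + \left(-2 + 32 \cdot 4 + 2 \cdot 4 \cdot 16\right)\right)}{5 + \left(-2 + 32 \cdot 4 + 2 \cdot 4 \cdot 16\right)}}} = \frac{1}{\sqrt{\frac{4 + 44 \left(5 + \left(-2 + 128 + 128\right)\right)}{5 + \left(-2 + 128 + 128\right)}}} = \frac{1}{\sqrt{\frac{4 + 44 \left(5 + 254\right)}{5 + 254}}} = \frac{1}{\sqrt{\frac{4 + 44 \cdot 259}{259}}} = \frac{1}{\sqrt{\frac{4 + 11396}{259}}} = \frac{1}{\sqrt{\frac{1}{259} \cdot 11400}} = \frac{1}{\sqrt{\frac{11400}{259}}} = \frac{1}{\frac{10}{259} \sqrt{29526}} = \frac{\sqrt{29526}}{1140}$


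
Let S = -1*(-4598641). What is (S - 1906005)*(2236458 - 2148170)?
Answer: 237727447168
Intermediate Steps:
S = 4598641
(S - 1906005)*(2236458 - 2148170) = (4598641 - 1906005)*(2236458 - 2148170) = 2692636*88288 = 237727447168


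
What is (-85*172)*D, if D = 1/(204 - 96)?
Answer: -3655/27 ≈ -135.37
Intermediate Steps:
D = 1/108 ≈ 0.0092593
(-85*172)*D = -85*172*(1/108) = -14620*1/108 = -3655/27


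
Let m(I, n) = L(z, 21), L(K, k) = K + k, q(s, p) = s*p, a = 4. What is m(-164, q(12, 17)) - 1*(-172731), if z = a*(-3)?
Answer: 172740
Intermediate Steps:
z = -12 (z = 4*(-3) = -12)
q(s, p) = p*s
m(I, n) = 9 (m(I, n) = -12 + 21 = 9)
m(-164, q(12, 17)) - 1*(-172731) = 9 - 1*(-172731) = 9 + 172731 = 172740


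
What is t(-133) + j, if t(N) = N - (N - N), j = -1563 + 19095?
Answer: 17399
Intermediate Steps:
j = 17532
t(N) = N (t(N) = N - 1*0 = N + 0 = N)
t(-133) + j = -133 + 17532 = 17399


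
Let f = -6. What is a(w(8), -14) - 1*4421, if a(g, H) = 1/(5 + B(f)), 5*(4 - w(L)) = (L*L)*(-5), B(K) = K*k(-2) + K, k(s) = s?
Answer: -48630/11 ≈ -4420.9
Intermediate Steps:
B(K) = -K (B(K) = K*(-2) + K = -2*K + K = -K)
w(L) = 4 + L**2 (w(L) = 4 - L*L*(-5)/5 = 4 - L**2*(-5)/5 = 4 - (-1)*L**2 = 4 + L**2)
a(g, H) = 1/11 (a(g, H) = 1/(5 - 1*(-6)) = 1/(5 + 6) = 1/11)
a(w(8), -14) - 1*4421 = 1/11 - 1*4421 = 1/11 - 4421 = -48630/11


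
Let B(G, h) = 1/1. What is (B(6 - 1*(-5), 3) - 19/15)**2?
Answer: 16/225 ≈ 0.071111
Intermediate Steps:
B(G, h) = 1
(B(6 - 1*(-5), 3) - 19/15)**2 = (1 - 19/15)**2 = (-4/15)**2 = 16/225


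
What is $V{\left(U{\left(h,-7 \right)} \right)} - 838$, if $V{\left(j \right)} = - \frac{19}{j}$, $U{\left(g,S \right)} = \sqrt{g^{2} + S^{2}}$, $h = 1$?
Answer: $-838 - \frac{19 \sqrt{2}}{10} \approx -840.69$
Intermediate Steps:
$U{\left(g,S \right)} = \sqrt{S^{2} + g^{2}}$
$V{\left(U{\left(h,-7 \right)} \right)} - 838 = - \frac{19}{\sqrt{\left(-7\right)^{2} + 1^{2}}} - 838 = - \frac{19}{\sqrt{49 + 1}} - 838 = - \frac{19}{\sqrt{50}} - 838 = - \frac{19}{5 \sqrt{2}} - 838 = - 19 \frac{\sqrt{2}}{10} - 838 = - \frac{19 \sqrt{2}}{10} - 838 = -838 - \frac{19 \sqrt{2}}{10}$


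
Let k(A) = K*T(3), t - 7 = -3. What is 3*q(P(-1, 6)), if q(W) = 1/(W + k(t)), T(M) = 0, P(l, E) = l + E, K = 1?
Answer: ⅗ ≈ 0.60000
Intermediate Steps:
t = 4 (t = 7 - 3 = 4)
P(l, E) = E + l
k(A) = 0 (k(A) = 1*0 = 0)
q(W) = 1/W (q(W) = 1/(W + 0) = 1/W)
3*q(P(-1, 6)) = 3/(6 - 1) = 3/5 = 3*(⅕) = ⅗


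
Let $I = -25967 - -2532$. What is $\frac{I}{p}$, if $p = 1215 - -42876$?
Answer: $- \frac{23435}{44091} \approx -0.53151$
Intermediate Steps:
$I = -23435$ ($I = -25967 + 2532 = -23435$)
$p = 44091$ ($p = 1215 + 42876 = 44091$)
$\frac{I}{p} = - \frac{23435}{44091}$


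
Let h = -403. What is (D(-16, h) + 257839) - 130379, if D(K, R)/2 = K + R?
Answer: 126622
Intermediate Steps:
D(K, R) = 2*K + 2*R (D(K, R) = 2*(K + R) = 2*K + 2*R)
(D(-16, h) + 257839) - 130379 = ((2*(-16) + 2*(-403)) + 257839) - 130379 = ((-32 - 806) + 257839) - 130379 = (-838 + 257839) - 130379 = 257001 - 130379 = 126622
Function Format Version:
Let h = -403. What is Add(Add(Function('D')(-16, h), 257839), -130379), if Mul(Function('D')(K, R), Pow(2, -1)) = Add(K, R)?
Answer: 126622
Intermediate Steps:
Function('D')(K, R) = Add(Mul(2, K), Mul(2, R)) (Function('D')(K, R) = Mul(2, Add(K, R)) = Add(Mul(2, K), Mul(2, R)))
Add(Add(Function('D')(-16, h), 257839), -130379) = Add(Add(Add(Mul(2, -16), Mul(2, -403)), 257839), -130379) = Add(Add(Add(-32, -806), 257839), -130379) = Add(Add(-838, 257839), -130379) = Add(257001, -130379) = 126622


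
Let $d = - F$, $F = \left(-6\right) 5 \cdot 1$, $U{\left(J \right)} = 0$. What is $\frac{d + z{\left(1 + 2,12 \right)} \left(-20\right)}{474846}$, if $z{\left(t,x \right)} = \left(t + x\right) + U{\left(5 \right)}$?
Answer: $- \frac{45}{79141} \approx -0.00056861$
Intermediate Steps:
$F = -30$ ($F = \left(-30\right) 1 = -30$)
$d = 30$ ($d = \left(-1\right) \left(-30\right) = 30$)
$z{\left(t,x \right)} = t + x$ ($z{\left(t,x \right)} = \left(t + x\right) + 0 = t + x$)
$\frac{d + z{\left(1 + 2,12 \right)} \left(-20\right)}{474846} = \frac{30 + \left(\left(1 + 2\right) + 12\right) \left(-20\right)}{474846} = \left(30 + \left(3 + 12\right) \left(-20\right)\right) \frac{1}{474846} = \left(30 + 15 \left(-20\right)\right) \frac{1}{474846} = \left(30 - 300\right) \frac{1}{474846} = \left(-270\right) \frac{1}{474846} = - \frac{45}{79141}$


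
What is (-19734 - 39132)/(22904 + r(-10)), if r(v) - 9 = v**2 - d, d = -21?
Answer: -9811/3839 ≈ -2.5556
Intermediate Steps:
r(v) = 30 + v**2 (r(v) = 9 + (v**2 - 1*(-21)) = 9 + (v**2 + 21) = 9 + (21 + v**2) = 30 + v**2)
(-19734 - 39132)/(22904 + r(-10)) = (-19734 - 39132)/(22904 + (30 + (-10)**2)) = -58866/(22904 + (30 + 100)) = -58866/(22904 + 130) = -58866/23034 = -58866*1/23034 = -9811/3839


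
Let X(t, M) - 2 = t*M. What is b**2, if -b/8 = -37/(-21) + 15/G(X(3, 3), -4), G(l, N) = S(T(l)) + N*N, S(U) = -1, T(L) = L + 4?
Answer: 215296/441 ≈ 488.20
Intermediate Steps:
T(L) = 4 + L
X(t, M) = 2 + M*t (X(t, M) = 2 + t*M = 2 + M*t)
G(l, N) = -1 + N**2 (G(l, N) = -1 + N*N = -1 + N**2)
b = -464/21 (b = -8*(-37/(-21) + 15/(-1 + (-4)**2)) = -8*(-37*(-1/21) + 15/(-1 + 16)) = -8*(37/21 + 15/15) = -8*(37/21 + 15*(1/15)) = -8*(37/21 + 1) = -8*58/21 = -464/21 ≈ -22.095)
b**2 = (-464/21)**2 = 215296/441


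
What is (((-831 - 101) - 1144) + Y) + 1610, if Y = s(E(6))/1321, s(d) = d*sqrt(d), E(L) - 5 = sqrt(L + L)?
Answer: -466 + (5 + 2*sqrt(3))**(3/2)/1321 ≈ -465.98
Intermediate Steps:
E(L) = 5 + sqrt(2)*sqrt(L) (E(L) = 5 + sqrt(L + L) = 5 + sqrt(2*L) = 5 + sqrt(2)*sqrt(L))
s(d) = d**(3/2)
Y = (5 + 2*sqrt(3))**(3/2)/1321 (Y = (5 + sqrt(2)*sqrt(6))**(3/2)/1321 = (5 + 2*sqrt(3))**(3/2)*(1/1321) = (5 + 2*sqrt(3))**(3/2)/1321 ≈ 0.018641)
(((-831 - 101) - 1144) + Y) + 1610 = (((-831 - 101) - 1144) + (5 + 2*sqrt(3))**(3/2)/1321) + 1610 = ((-932 - 1144) + (5 + 2*sqrt(3))**(3/2)/1321) + 1610 = (-2076 + (5 + 2*sqrt(3))**(3/2)/1321) + 1610 = -466 + (5 + 2*sqrt(3))**(3/2)/1321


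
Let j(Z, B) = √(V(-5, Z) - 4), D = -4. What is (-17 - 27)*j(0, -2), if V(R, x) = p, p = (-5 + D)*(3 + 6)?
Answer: -44*I*√85 ≈ -405.66*I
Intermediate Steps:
p = -81 (p = (-5 - 4)*(3 + 6) = -9*9 = -81)
V(R, x) = -81
j(Z, B) = I*√85 (j(Z, B) = √(-81 - 4) = √(-85) = I*√85)
(-17 - 27)*j(0, -2) = (-17 - 27)*(I*√85) = -44*I*√85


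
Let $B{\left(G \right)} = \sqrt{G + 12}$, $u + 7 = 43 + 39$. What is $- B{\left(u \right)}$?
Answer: $- \sqrt{87} \approx -9.3274$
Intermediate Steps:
$u = 75$ ($u = -7 + \left(43 + 39\right) = -7 + 82 = 75$)
$B{\left(G \right)} = \sqrt{12 + G}$
$- B{\left(u \right)} = - \sqrt{12 + 75} = - \sqrt{87}$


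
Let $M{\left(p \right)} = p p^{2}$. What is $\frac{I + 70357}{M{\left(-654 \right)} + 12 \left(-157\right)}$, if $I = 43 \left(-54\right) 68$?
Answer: $\frac{87539}{279728148} \approx 0.00031294$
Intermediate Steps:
$I = -157896$ ($I = \left(-2322\right) 68 = -157896$)
$M{\left(p \right)} = p^{3}$
$\frac{I + 70357}{M{\left(-654 \right)} + 12 \left(-157\right)} = \frac{-157896 + 70357}{\left(-654\right)^{3} + 12 \left(-157\right)} = - \frac{87539}{-279726264 - 1884} = - \frac{87539}{-279728148} = \left(-87539\right) \left(- \frac{1}{279728148}\right) = \frac{87539}{279728148}$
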